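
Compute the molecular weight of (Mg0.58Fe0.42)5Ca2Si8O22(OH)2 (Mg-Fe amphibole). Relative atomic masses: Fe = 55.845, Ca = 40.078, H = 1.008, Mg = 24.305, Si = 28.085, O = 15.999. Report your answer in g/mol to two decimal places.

The formula mass is the sum 2.90×24.305 + 2.10×55.845 + 2×40.078 + 8×28.085 + 24×15.999 + 2×1.008.

878.59 g/mol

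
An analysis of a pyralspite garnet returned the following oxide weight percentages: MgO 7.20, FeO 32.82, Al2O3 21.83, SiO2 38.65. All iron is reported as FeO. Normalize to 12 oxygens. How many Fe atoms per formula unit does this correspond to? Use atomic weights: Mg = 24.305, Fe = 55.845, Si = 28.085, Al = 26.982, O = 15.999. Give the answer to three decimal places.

2.138 Fe apfu

MgO: 7.20/40.304 = 0.17864 mol → 0.17864 mol Mg, 0.17864 mol O.
FeO: 32.82/71.844 = 0.45682 mol → 0.45682 mol Fe, 0.45682 mol O.
Al2O3: 21.83/101.961 = 0.21410 mol → 0.42820 mol Al, 0.64230 mol O.
SiO2: 38.65/60.083 = 0.64328 mol → 0.64328 mol Si, 1.28656 mol O.
Total oxygen = 2.56432 mol. Normalization factor = 12/2.56432 = 4.67960.
Fe per 12 O = 0.45682 × 4.67960 = 2.138.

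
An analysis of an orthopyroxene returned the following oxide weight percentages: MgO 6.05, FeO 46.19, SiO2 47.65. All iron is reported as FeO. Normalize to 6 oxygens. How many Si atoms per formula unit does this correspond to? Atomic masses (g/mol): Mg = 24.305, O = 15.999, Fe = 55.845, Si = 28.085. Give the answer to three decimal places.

MgO: 6.05/40.304 = 0.15011 mol → 0.15011 mol Mg, 0.15011 mol O.
FeO: 46.19/71.844 = 0.64292 mol → 0.64292 mol Fe, 0.64292 mol O.
SiO2: 47.65/60.083 = 0.79307 mol → 0.79307 mol Si, 1.58614 mol O.
Total oxygen = 2.37917 mol. Normalization factor = 6/2.37917 = 2.52189.
Si per 6 O = 0.79307 × 2.52189 = 2.000.

2.000 Si apfu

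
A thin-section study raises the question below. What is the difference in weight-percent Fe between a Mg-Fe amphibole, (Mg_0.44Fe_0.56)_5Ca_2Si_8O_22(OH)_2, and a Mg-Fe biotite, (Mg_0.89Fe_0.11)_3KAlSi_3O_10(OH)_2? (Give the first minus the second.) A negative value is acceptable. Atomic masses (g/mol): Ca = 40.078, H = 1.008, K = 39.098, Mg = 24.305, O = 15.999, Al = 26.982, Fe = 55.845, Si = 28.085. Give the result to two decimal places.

M((Mg_0.44Fe_0.56)_5Ca_2Si_8O_22(OH)_2) = 900.665 g/mol, so wt% Fe = 156.366/900.665 × 100 = 17.36%.
M((Mg_0.89Fe_0.11)_3KAlSi_3O_10(OH)_2) = 427.662 g/mol, so wt% Fe = 18.429/427.662 × 100 = 4.31%.
17.36 − 4.31 = 13.05 pp.

13.05 percentage points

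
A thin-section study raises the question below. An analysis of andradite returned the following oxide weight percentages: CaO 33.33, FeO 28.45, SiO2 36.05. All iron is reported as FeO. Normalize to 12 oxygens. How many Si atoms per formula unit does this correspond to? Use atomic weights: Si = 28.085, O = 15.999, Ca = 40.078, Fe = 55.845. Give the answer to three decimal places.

3.287 Si apfu

CaO: 33.33/56.077 = 0.59436 mol → 0.59436 mol Ca, 0.59436 mol O.
FeO: 28.45/71.844 = 0.39600 mol → 0.39600 mol Fe, 0.39600 mol O.
SiO2: 36.05/60.083 = 0.60000 mol → 0.60000 mol Si, 1.20000 mol O.
Total oxygen = 2.19036 mol. Normalization factor = 12/2.19036 = 5.47855.
Si per 12 O = 0.60000 × 5.47855 = 3.287.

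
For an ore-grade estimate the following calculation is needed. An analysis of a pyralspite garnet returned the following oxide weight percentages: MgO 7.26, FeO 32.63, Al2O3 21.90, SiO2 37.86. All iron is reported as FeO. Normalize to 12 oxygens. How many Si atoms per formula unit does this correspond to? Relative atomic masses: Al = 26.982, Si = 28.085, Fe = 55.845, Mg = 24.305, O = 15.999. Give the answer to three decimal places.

2.978 Si apfu

MgO (M=40.304): mol = 0.18013; Mg = 0.18013, O = 0.18013.
FeO (M=71.844): mol = 0.45418; Fe = 0.45418, O = 0.45418.
Al2O3 (M=101.961): mol = 0.21479; Al = 0.42958, O = 0.64437.
SiO2 (M=60.083): mol = 0.63013; Si = 0.63013, O = 1.26026.
ΣO = 2.53894; factor = 12/ΣO = 4.72638.
Si apfu = 0.63013 × 4.72638 = 2.978.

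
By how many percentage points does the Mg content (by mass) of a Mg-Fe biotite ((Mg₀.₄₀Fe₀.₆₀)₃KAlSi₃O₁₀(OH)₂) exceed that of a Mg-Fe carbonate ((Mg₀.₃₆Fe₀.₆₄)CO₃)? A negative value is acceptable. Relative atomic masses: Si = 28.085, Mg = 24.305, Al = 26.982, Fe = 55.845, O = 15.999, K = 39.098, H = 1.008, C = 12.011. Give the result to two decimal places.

Mg in (Mg₀.₄₀Fe₀.₆₀)₃KAlSi₃O₁₀(OH)₂: molar mass 474.026 g/mol; 1.20×24.305 = 29.166 g → 6.15 wt%.
Mg in (Mg₀.₃₆Fe₀.₆₄)CO₃: molar mass 104.499 g/mol; 0.36×24.305 = 8.750 g → 8.37 wt%.
Difference = 6.15 − 8.37 = -2.22 percentage points.

-2.22 percentage points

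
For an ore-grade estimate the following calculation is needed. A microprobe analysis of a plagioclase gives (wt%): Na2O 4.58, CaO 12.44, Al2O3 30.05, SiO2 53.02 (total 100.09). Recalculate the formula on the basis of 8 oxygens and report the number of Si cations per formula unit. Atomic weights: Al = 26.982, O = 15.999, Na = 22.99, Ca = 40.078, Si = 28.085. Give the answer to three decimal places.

Na2O (M=61.979): mol = 0.07390; Na = 0.14780, O = 0.07390.
CaO (M=56.077): mol = 0.22184; Ca = 0.22184, O = 0.22184.
Al2O3 (M=101.961): mol = 0.29472; Al = 0.58944, O = 0.88416.
SiO2 (M=60.083): mol = 0.88245; Si = 0.88245, O = 1.76490.
ΣO = 2.94480; factor = 8/ΣO = 2.71665.
Si apfu = 0.88245 × 2.71665 = 2.397.

2.397 Si apfu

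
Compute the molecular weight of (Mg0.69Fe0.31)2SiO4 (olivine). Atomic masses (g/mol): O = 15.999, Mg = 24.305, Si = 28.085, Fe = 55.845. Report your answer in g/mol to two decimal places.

160.25 g/mol

M = 1.38·24.305 + 0.62·55.845 + 1·28.085 + 4·15.999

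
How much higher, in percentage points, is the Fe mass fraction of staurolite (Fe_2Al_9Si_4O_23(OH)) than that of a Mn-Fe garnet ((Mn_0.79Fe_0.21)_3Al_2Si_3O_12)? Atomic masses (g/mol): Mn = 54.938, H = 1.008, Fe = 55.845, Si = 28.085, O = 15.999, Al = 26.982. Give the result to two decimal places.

M(Fe_2Al_9Si_4O_23(OH)) = 851.852 g/mol, so wt% Fe = 111.690/851.852 × 100 = 13.11%.
M((Mn_0.79Fe_0.21)_3Al_2Si_3O_12) = 495.592 g/mol, so wt% Fe = 35.182/495.592 × 100 = 7.10%.
13.11 − 7.10 = 6.01 pp.

6.01 percentage points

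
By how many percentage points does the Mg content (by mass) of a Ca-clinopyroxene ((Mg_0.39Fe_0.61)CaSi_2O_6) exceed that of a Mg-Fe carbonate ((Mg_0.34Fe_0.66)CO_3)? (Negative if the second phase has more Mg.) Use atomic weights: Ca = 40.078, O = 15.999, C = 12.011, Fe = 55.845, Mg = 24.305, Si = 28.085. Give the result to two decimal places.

First mineral: 9.479 g Mg in 235.786 g formula = 4.02 wt% Mg.
Second mineral: 8.264 g Mg in 105.129 g formula = 7.86 wt% Mg.
4.02% − 7.86% gives a difference of -3.84 percentage points.

-3.84 percentage points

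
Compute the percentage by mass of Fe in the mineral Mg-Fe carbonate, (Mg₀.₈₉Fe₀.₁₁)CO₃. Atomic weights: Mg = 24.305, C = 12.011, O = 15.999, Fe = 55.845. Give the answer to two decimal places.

7.00 weight percent

Formula mass = 0.89·24.305 + 0.11·55.845 + 1·12.011 + 3·15.999 = 87.782 g/mol, of which 6.143 g is Fe.
So Fe makes up 6.143/87.782 = 0.0700 of the mass, i.e. 7.00%.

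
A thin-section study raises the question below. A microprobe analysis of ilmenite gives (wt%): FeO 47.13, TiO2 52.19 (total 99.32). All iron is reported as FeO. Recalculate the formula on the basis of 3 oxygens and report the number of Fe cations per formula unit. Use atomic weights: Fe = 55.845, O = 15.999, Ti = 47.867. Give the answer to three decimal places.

FeO (M=71.844): mol = 0.65600; Fe = 0.65600, O = 0.65600.
TiO2 (M=79.865): mol = 0.65348; Ti = 0.65348, O = 1.30696.
ΣO = 1.96296; factor = 3/ΣO = 1.52830.
Fe apfu = 0.65600 × 1.52830 = 1.003.

1.003 Fe apfu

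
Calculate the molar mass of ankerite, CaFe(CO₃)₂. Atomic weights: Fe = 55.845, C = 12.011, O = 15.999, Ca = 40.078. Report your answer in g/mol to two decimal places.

215.94 g/mol

The formula mass is the sum 1(40.078) + 1(55.845) + 2(12.011) + 6(15.999).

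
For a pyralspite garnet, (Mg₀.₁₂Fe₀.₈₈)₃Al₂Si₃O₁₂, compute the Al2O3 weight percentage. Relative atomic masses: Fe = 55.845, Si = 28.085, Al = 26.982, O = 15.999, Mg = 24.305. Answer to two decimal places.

Formula mass = 486.388 g/mol.
2 Al → 1.0000 mol Al2O3 per formula unit; M(Al2O3) = 101.961, so Al2O3 mass = 101.961 g.
101.961/486.388 × 100 = 20.96 wt%.

20.96 wt%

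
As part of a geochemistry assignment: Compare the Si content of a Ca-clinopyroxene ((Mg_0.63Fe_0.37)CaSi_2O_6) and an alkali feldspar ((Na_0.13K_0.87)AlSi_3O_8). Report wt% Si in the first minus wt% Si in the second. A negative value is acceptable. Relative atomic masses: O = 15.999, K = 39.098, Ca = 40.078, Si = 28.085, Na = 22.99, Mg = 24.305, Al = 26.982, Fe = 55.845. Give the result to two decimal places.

First mineral: 56.170 g Si in 228.217 g formula = 24.61 wt% Si.
Second mineral: 84.255 g Si in 276.233 g formula = 30.50 wt% Si.
24.61% − 30.50% gives a difference of -5.89 percentage points.

-5.89 percentage points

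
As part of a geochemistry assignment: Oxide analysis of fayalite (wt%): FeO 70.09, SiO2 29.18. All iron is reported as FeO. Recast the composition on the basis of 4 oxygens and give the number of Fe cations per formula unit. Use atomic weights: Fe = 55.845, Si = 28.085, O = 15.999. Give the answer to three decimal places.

2.004 Fe apfu

70.09 wt% FeO ÷ 71.844 g/mol = 0.97559 mol, giving 0.97559 Fe and 0.97559 O.
29.18 wt% SiO2 ÷ 60.083 g/mol = 0.48566 mol, giving 0.48566 Si and 0.97132 O.
Oxygen sums to 1.94691; scaling by 4/1.94691 = 2.05454 puts the formula on 4 O.
Fe: 0.97559 × 2.05454 = 2.004 atoms per formula unit.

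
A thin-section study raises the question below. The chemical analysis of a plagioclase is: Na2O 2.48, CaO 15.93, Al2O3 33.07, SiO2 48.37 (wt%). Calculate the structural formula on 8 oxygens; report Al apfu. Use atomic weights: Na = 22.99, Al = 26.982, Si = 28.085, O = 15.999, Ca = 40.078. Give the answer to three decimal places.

1.785 Al apfu

Na2O (M=61.979): mol = 0.04001; Na = 0.08002, O = 0.04001.
CaO (M=56.077): mol = 0.28407; Ca = 0.28407, O = 0.28407.
Al2O3 (M=101.961): mol = 0.32434; Al = 0.64868, O = 0.97302.
SiO2 (M=60.083): mol = 0.80505; Si = 0.80505, O = 1.61010.
ΣO = 2.90720; factor = 8/ΣO = 2.75179.
Al apfu = 0.64868 × 2.75179 = 1.785.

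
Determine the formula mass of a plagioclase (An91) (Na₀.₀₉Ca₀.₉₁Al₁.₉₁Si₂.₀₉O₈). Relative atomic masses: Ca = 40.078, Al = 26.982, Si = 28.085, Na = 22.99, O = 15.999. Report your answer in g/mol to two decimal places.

276.77 g/mol

The formula mass is the sum 0.09(22.99) + 0.91(40.078) + 1.91(26.982) + 2.09(28.085) + 8(15.999).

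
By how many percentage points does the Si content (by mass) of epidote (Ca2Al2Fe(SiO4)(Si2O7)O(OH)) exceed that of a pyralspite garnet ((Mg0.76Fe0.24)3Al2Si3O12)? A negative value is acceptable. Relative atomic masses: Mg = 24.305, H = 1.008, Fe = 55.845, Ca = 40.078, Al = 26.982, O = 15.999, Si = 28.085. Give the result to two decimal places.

First mineral: 84.255 g Si in 483.215 g formula = 17.44 wt% Si.
Second mineral: 84.255 g Si in 425.831 g formula = 19.79 wt% Si.
17.44% − 19.79% gives a difference of -2.35 percentage points.

-2.35 percentage points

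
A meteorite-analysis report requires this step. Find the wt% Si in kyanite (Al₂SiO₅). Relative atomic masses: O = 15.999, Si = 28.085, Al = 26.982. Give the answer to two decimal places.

Molar mass of Al₂SiO₅: 2×26.982 + 1×28.085 + 5×15.999 = 162.044 g/mol.
Mass of Si per formula unit: 1 × 28.085 = 28.085 g.
Weight fraction Si = 28.085 / 162.044 = 0.1733.

17.33 mass %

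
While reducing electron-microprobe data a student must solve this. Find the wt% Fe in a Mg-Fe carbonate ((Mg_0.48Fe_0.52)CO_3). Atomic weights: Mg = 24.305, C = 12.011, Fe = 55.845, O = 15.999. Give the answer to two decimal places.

M((Mg_0.48Fe_0.52)CO_3) = 100.714 g/mol.
Fe contributes 0.52 × 55.845 = 29.039 g per mole.
29.039/100.714 = 0.2883 → 28.83%.

28.83 wt%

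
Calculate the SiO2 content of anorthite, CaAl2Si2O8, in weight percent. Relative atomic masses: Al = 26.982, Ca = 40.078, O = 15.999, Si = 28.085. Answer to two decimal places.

43.19 wt%

Molar mass of CaAl2Si2O8 = 1×40.078 + 2×26.982 + 2×28.085 + 8×15.999 = 278.204 g/mol.
Each formula unit contains 2 Si, equivalent to 2/1 = 2.0000 mol SiO2.
M(SiO2) = 1×28.085 + 2×15.999 = 60.083 g/mol.
Mass of SiO2 per formula unit = 2.0000 × 60.083 = 120.166 g.
SiO2 wt% = 120.166 / 278.204 × 100 = 43.19%.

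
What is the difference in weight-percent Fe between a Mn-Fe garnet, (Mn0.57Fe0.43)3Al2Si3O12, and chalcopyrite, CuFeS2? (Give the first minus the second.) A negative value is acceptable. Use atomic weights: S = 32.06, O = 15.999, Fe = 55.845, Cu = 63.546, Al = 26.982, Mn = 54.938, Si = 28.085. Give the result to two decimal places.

First mineral: 72.040 g Fe in 496.191 g formula = 14.52 wt% Fe.
Second mineral: 55.845 g Fe in 183.511 g formula = 30.43 wt% Fe.
14.52% − 30.43% gives a difference of -15.91 percentage points.

-15.91 percentage points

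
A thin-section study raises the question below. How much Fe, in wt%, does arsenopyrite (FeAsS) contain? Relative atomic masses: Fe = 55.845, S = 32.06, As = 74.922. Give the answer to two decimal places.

34.30 wt%

Molar mass of FeAsS: 1*55.845 + 1*74.922 + 1*32.06 = 162.827 g/mol.
Mass of Fe per formula unit: 1 × 55.845 = 55.845 g.
Weight fraction Fe = 55.845 / 162.827 = 0.3430.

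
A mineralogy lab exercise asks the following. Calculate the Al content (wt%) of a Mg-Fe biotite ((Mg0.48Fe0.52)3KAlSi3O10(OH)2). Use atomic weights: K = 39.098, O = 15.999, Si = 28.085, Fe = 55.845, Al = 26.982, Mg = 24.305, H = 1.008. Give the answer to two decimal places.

5.78 wt%

Molar mass of (Mg0.48Fe0.52)3KAlSi3O10(OH)2: 1.44*24.305 + 1.56*55.845 + 1*39.098 + 1*26.982 + 3*28.085 + 12*15.999 + 2*1.008 = 466.456 g/mol.
Mass of Al per formula unit: 1 × 26.982 = 26.982 g.
Weight fraction Al = 26.982 / 466.456 = 0.0578.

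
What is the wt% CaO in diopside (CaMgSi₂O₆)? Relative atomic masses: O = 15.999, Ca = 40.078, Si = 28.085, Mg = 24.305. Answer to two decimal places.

Formula mass = 216.547 g/mol.
1 Ca → 1.0000 mol CaO per formula unit; M(CaO) = 56.077, so CaO mass = 56.077 g.
56.077/216.547 × 100 = 25.90 wt%.

25.90 wt%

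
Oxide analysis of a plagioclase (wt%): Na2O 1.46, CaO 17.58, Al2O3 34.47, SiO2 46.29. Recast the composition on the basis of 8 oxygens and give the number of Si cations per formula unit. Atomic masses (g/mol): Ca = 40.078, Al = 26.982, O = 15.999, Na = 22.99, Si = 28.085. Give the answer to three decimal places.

2.131 Si apfu

Na2O: 1.46/61.979 = 0.02356 mol → 0.04712 mol Na, 0.02356 mol O.
CaO: 17.58/56.077 = 0.31350 mol → 0.31350 mol Ca, 0.31350 mol O.
Al2O3: 34.47/101.961 = 0.33807 mol → 0.67614 mol Al, 1.01421 mol O.
SiO2: 46.29/60.083 = 0.77043 mol → 0.77043 mol Si, 1.54086 mol O.
Total oxygen = 2.89213 mol. Normalization factor = 8/2.89213 = 2.76613.
Si per 8 O = 0.77043 × 2.76613 = 2.131.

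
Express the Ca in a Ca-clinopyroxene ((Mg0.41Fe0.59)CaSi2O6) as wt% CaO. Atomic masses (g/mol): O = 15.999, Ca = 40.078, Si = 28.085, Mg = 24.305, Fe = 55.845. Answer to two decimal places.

Molar mass of (Mg0.41Fe0.59)CaSi2O6 = 0.41*24.305 + 0.59*55.845 + 1*40.078 + 2*28.085 + 6*15.999 = 235.156 g/mol.
Each formula unit contains 1 Ca, equivalent to 1/1 = 1.0000 mol CaO.
M(CaO) = 1×40.078 + 1×15.999 = 56.077 g/mol.
Mass of CaO per formula unit = 1.0000 × 56.077 = 56.077 g.
CaO wt% = 56.077 / 235.156 × 100 = 23.85%.

23.85 wt%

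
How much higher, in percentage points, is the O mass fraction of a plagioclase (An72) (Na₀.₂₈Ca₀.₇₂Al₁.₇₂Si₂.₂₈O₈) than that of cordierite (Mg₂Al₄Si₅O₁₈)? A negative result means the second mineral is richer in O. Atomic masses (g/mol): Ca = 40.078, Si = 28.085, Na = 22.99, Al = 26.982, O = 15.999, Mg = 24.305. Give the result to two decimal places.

M(Na₀.₂₈Ca₀.₇₂Al₁.₇₂Si₂.₂₈O₈) = 273.728 g/mol, so wt% O = 127.992/273.728 × 100 = 46.76%.
M(Mg₂Al₄Si₅O₁₈) = 584.945 g/mol, so wt% O = 287.982/584.945 × 100 = 49.23%.
46.76 − 49.23 = -2.47 pp.

-2.47 percentage points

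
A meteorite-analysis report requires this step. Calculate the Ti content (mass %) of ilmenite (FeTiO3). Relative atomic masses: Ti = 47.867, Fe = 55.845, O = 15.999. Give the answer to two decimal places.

M(FeTiO3) = 151.709 g/mol.
Ti contributes 1 × 47.867 = 47.867 g per mole.
47.867/151.709 = 0.3155 → 31.55%.

31.55 mass %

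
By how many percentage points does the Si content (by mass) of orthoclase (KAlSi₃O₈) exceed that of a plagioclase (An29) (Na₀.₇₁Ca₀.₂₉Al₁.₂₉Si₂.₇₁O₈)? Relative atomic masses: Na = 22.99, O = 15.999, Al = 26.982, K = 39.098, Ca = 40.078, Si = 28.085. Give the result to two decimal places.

M(KAlSi₃O₈) = 278.327 g/mol, so wt% Si = 84.255/278.327 × 100 = 30.27%.
M(Na₀.₇₁Ca₀.₂₉Al₁.₂₉Si₂.₇₁O₈) = 266.855 g/mol, so wt% Si = 76.110/266.855 × 100 = 28.52%.
30.27 − 28.52 = 1.75 pp.

1.75 percentage points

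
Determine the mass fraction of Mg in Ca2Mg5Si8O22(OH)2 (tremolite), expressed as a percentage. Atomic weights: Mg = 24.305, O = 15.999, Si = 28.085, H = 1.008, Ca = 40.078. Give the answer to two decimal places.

Molar mass of Ca2Mg5Si8O22(OH)2: 2·40.078 + 5·24.305 + 8·28.085 + 24·15.999 + 2·1.008 = 812.353 g/mol.
Mass of Mg per formula unit: 5 × 24.305 = 121.525 g.
Weight fraction Mg = 121.525 / 812.353 = 0.1496.

14.96 wt%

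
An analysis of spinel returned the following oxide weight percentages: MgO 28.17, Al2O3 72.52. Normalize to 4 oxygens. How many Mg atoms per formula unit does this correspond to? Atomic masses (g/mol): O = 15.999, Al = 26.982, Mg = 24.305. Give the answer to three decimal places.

0.987 Mg apfu

28.17 wt% MgO ÷ 40.304 g/mol = 0.69894 mol, giving 0.69894 Mg and 0.69894 O.
72.52 wt% Al2O3 ÷ 101.961 g/mol = 0.71125 mol, giving 1.42250 Al and 2.13375 O.
Oxygen sums to 2.83269; scaling by 4/2.83269 = 1.41209 puts the formula on 4 O.
Mg: 0.69894 × 1.41209 = 0.987 atoms per formula unit.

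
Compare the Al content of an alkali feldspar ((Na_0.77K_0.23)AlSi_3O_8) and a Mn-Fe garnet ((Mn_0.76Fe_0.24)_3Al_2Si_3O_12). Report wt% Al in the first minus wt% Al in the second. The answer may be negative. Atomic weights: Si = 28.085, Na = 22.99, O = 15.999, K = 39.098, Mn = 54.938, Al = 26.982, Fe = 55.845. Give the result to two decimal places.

-0.74 percentage points

First mineral: 26.982 g Al in 265.924 g formula = 10.15 wt% Al.
Second mineral: 53.964 g Al in 495.674 g formula = 10.89 wt% Al.
10.15% − 10.89% gives a difference of -0.74 percentage points.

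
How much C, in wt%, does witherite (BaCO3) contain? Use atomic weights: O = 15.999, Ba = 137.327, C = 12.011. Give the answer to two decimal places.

6.09 wt%

Formula mass = 1×137.327 + 1×12.011 + 3×15.999 = 197.335 g/mol, of which 12.011 g is C.
So C makes up 12.011/197.335 = 0.0609 of the mass, i.e. 6.09%.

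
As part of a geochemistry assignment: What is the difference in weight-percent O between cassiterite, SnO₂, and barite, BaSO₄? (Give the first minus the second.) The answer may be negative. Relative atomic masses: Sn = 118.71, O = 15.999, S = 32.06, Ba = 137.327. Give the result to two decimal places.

-6.19 percentage points

M(SnO₂) = 150.708 g/mol, so wt% O = 31.998/150.708 × 100 = 21.23%.
M(BaSO₄) = 233.383 g/mol, so wt% O = 63.996/233.383 × 100 = 27.42%.
21.23 − 27.42 = -6.19 pp.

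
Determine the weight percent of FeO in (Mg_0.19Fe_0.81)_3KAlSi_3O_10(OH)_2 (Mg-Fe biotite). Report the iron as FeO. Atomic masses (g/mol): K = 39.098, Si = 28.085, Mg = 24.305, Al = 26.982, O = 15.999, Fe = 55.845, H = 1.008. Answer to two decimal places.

Molar mass of (Mg_0.19Fe_0.81)_3KAlSi_3O_10(OH)_2 = 0.57*24.305 + 2.43*55.845 + 1*39.098 + 1*26.982 + 3*28.085 + 12*15.999 + 2*1.008 = 493.896 g/mol.
Each formula unit contains 2.43 Fe, equivalent to 2.43/1 = 2.4300 mol FeO.
M(FeO) = 1×55.845 + 1×15.999 = 71.844 g/mol.
Mass of FeO per formula unit = 2.4300 × 71.844 = 174.581 g.
FeO wt% = 174.581 / 493.896 × 100 = 35.35%.

35.35 wt%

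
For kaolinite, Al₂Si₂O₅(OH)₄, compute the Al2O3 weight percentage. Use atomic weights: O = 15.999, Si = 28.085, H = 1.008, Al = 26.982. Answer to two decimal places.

Formula mass = 258.157 g/mol.
2 Al → 1.0000 mol Al2O3 per formula unit; M(Al2O3) = 101.961, so Al2O3 mass = 101.961 g.
101.961/258.157 × 100 = 39.50 wt%.

39.50 wt%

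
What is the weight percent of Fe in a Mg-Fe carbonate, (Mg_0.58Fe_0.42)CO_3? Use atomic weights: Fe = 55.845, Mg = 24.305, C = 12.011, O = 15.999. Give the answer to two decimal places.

24.04 weight percent

Molar mass of (Mg_0.58Fe_0.42)CO_3: 0.58*24.305 + 0.42*55.845 + 1*12.011 + 3*15.999 = 97.560 g/mol.
Mass of Fe per formula unit: 0.42 × 55.845 = 23.455 g.
Weight fraction Fe = 23.455 / 97.560 = 0.2404.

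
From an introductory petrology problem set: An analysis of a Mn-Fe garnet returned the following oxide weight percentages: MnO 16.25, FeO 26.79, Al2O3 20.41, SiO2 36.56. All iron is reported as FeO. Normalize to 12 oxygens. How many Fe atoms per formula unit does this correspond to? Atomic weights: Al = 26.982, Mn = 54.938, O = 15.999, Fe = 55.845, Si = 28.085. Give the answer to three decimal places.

MnO (M=70.937): mol = 0.22908; Mn = 0.22908, O = 0.22908.
FeO (M=71.844): mol = 0.37289; Fe = 0.37289, O = 0.37289.
Al2O3 (M=101.961): mol = 0.20017; Al = 0.40034, O = 0.60051.
SiO2 (M=60.083): mol = 0.60849; Si = 0.60849, O = 1.21698.
ΣO = 2.41946; factor = 12/ΣO = 4.95978.
Fe apfu = 0.37289 × 4.95978 = 1.849.

1.849 Fe apfu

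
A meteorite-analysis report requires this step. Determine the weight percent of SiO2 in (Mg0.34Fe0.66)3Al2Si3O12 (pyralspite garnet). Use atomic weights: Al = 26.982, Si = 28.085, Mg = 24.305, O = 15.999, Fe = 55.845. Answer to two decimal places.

38.72 wt%

Molar mass of (Mg0.34Fe0.66)3Al2Si3O12 = 1.02*24.305 + 1.98*55.845 + 2*26.982 + 3*28.085 + 12*15.999 = 465.571 g/mol.
Each formula unit contains 3 Si, equivalent to 3/1 = 3.0000 mol SiO2.
M(SiO2) = 1×28.085 + 2×15.999 = 60.083 g/mol.
Mass of SiO2 per formula unit = 3.0000 × 60.083 = 180.249 g.
SiO2 wt% = 180.249 / 465.571 × 100 = 38.72%.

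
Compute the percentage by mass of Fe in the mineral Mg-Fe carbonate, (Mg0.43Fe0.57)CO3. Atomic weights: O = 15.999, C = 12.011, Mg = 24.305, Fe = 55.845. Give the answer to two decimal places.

M((Mg0.43Fe0.57)CO3) = 102.291 g/mol.
Fe contributes 0.57 × 55.845 = 31.832 g per mole.
31.832/102.291 = 0.3112 → 31.12%.

31.12 wt%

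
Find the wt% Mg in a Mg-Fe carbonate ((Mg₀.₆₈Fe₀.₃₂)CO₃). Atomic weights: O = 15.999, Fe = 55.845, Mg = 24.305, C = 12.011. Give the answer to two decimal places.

M((Mg₀.₆₈Fe₀.₃₂)CO₃) = 94.406 g/mol.
Mg contributes 0.68 × 24.305 = 16.527 g per mole.
16.527/94.406 = 0.1751 → 17.51%.

17.51 wt%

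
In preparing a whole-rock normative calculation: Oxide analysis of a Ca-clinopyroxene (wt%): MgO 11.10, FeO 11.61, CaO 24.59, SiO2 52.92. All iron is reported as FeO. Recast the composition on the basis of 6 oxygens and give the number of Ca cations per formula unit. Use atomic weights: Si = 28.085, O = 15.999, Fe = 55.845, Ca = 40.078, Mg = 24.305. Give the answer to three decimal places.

11.10 wt% MgO ÷ 40.304 g/mol = 0.27541 mol, giving 0.27541 Mg and 0.27541 O.
11.61 wt% FeO ÷ 71.844 g/mol = 0.16160 mol, giving 0.16160 Fe and 0.16160 O.
24.59 wt% CaO ÷ 56.077 g/mol = 0.43850 mol, giving 0.43850 Ca and 0.43850 O.
52.92 wt% SiO2 ÷ 60.083 g/mol = 0.88078 mol, giving 0.88078 Si and 1.76156 O.
Oxygen sums to 2.63707; scaling by 6/2.63707 = 2.27525 puts the formula on 6 O.
Ca: 0.43850 × 2.27525 = 0.998 atoms per formula unit.

0.998 Ca apfu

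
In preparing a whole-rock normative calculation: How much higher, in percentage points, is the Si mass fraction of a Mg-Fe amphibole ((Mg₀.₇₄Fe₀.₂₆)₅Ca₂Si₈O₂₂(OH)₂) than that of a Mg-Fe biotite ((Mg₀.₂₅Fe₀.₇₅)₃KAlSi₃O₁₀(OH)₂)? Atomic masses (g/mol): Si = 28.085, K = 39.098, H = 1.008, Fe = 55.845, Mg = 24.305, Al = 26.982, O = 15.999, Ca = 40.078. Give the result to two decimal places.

9.07 percentage points

M((Mg₀.₇₄Fe₀.₂₆)₅Ca₂Si₈O₂₂(OH)₂) = 853.355 g/mol, so wt% Si = 224.680/853.355 × 100 = 26.33%.
M((Mg₀.₂₅Fe₀.₇₅)₃KAlSi₃O₁₀(OH)₂) = 488.219 g/mol, so wt% Si = 84.255/488.219 × 100 = 17.26%.
26.33 − 17.26 = 9.07 pp.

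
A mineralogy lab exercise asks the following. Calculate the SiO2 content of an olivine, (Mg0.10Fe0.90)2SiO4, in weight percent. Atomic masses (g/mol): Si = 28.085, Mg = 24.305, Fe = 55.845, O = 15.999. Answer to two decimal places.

30.43 wt%

Formula mass = 197.463 g/mol.
1 Si → 1.0000 mol SiO2 per formula unit; M(SiO2) = 60.083, so SiO2 mass = 60.083 g.
60.083/197.463 × 100 = 30.43 wt%.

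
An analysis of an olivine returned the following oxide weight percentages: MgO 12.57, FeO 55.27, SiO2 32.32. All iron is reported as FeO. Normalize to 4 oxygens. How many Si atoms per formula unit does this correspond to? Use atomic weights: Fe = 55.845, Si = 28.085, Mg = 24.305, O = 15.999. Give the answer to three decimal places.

12.57 wt% MgO ÷ 40.304 g/mol = 0.31188 mol, giving 0.31188 Mg and 0.31188 O.
55.27 wt% FeO ÷ 71.844 g/mol = 0.76931 mol, giving 0.76931 Fe and 0.76931 O.
32.32 wt% SiO2 ÷ 60.083 g/mol = 0.53792 mol, giving 0.53792 Si and 1.07584 O.
Oxygen sums to 2.15703; scaling by 4/2.15703 = 1.85440 puts the formula on 4 O.
Si: 0.53792 × 1.85440 = 0.998 atoms per formula unit.

0.998 Si apfu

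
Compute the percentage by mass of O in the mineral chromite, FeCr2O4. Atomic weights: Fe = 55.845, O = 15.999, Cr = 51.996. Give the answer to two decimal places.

28.59 mass %

Formula mass = 1*55.845 + 2*51.996 + 4*15.999 = 223.833 g/mol, of which 63.996 g is O.
So O makes up 63.996/223.833 = 0.2859 of the mass, i.e. 28.59%.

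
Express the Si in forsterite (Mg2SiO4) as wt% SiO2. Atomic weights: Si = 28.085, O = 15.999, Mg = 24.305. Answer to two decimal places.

Formula mass = 140.691 g/mol.
1 Si → 1.0000 mol SiO2 per formula unit; M(SiO2) = 60.083, so SiO2 mass = 60.083 g.
60.083/140.691 × 100 = 42.71 wt%.

42.71 wt%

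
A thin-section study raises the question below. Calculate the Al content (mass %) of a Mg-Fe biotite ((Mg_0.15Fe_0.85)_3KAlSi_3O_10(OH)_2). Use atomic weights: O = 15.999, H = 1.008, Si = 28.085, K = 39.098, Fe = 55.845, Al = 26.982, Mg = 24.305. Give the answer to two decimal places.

Molar mass of (Mg_0.15Fe_0.85)_3KAlSi_3O_10(OH)_2: 0.45·24.305 + 2.55·55.845 + 1·39.098 + 1·26.982 + 3·28.085 + 12·15.999 + 2·1.008 = 497.681 g/mol.
Mass of Al per formula unit: 1 × 26.982 = 26.982 g.
Weight fraction Al = 26.982 / 497.681 = 0.0542.

5.42 mass %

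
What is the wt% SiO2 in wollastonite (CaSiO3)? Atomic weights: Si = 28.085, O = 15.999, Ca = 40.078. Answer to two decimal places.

51.72 wt%

Formula mass = 116.160 g/mol.
1 Si → 1.0000 mol SiO2 per formula unit; M(SiO2) = 60.083, so SiO2 mass = 60.083 g.
60.083/116.160 × 100 = 51.72 wt%.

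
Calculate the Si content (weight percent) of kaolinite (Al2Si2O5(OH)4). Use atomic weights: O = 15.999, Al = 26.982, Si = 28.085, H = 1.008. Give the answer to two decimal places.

21.76 weight percent

Molar mass of Al2Si2O5(OH)4: 2×26.982 + 2×28.085 + 9×15.999 + 4×1.008 = 258.157 g/mol.
Mass of Si per formula unit: 2 × 28.085 = 56.170 g.
Weight fraction Si = 56.170 / 258.157 = 0.2176.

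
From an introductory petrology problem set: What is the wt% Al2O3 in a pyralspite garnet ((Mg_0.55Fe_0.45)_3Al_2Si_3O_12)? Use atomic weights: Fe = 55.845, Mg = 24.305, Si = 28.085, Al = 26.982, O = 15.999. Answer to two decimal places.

22.88 wt%

M((Mg_0.55Fe_0.45)_3Al_2Si_3O_12) = 445.701 g/mol; M(Al2O3) = 101.961 g/mol.
Moles Al2O3 per formula unit = 2 Al ÷ 2 = 1.0000.
Al2O3 fraction = (1.0000 × 101.961) / 445.701 = 101.961/445.701 = 0.2288.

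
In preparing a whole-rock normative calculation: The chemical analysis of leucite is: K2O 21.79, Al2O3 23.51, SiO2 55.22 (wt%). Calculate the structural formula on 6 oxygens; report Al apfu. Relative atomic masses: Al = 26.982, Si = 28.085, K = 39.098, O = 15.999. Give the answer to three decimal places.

1.002 Al apfu

K2O: 21.79/94.195 = 0.23133 mol → 0.46266 mol K, 0.23133 mol O.
Al2O3: 23.51/101.961 = 0.23058 mol → 0.46116 mol Al, 0.69174 mol O.
SiO2: 55.22/60.083 = 0.91906 mol → 0.91906 mol Si, 1.83812 mol O.
Total oxygen = 2.76119 mol. Normalization factor = 6/2.76119 = 2.17298.
Al per 6 O = 0.46116 × 2.17298 = 1.002.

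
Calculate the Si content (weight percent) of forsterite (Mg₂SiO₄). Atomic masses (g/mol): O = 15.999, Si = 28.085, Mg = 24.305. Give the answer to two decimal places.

19.96 weight percent

Molar mass of Mg₂SiO₄: 2×24.305 + 1×28.085 + 4×15.999 = 140.691 g/mol.
Mass of Si per formula unit: 1 × 28.085 = 28.085 g.
Weight fraction Si = 28.085 / 140.691 = 0.1996.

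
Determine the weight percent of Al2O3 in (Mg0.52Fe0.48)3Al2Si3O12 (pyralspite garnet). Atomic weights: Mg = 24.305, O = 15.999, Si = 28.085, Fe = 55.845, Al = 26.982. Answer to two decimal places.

22.73 wt%

M((Mg0.52Fe0.48)3Al2Si3O12) = 448.540 g/mol; M(Al2O3) = 101.961 g/mol.
Moles Al2O3 per formula unit = 2 Al ÷ 2 = 1.0000.
Al2O3 fraction = (1.0000 × 101.961) / 448.540 = 101.961/448.540 = 0.2273.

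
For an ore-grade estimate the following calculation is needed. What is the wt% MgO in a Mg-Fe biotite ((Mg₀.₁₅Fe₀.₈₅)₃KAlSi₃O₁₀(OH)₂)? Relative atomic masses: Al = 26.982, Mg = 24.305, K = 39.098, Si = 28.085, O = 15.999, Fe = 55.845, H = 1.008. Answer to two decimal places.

M((Mg₀.₁₅Fe₀.₈₅)₃KAlSi₃O₁₀(OH)₂) = 497.681 g/mol; M(MgO) = 40.304 g/mol.
Moles MgO per formula unit = 0.45 Mg ÷ 1 = 0.4500.
MgO fraction = (0.4500 × 40.304) / 497.681 = 18.137/497.681 = 0.0364.

3.64 wt%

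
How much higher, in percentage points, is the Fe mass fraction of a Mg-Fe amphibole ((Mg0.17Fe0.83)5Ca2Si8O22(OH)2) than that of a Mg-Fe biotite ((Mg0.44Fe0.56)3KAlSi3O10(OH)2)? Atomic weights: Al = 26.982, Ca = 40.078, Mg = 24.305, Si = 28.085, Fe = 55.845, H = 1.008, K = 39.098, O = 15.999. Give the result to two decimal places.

Fe in (Mg0.17Fe0.83)5Ca2Si8O22(OH)2: molar mass 943.244 g/mol; 4.15×55.845 = 231.757 g → 24.57 wt%.
Fe in (Mg0.44Fe0.56)3KAlSi3O10(OH)2: molar mass 470.241 g/mol; 1.68×55.845 = 93.820 g → 19.95 wt%.
Difference = 24.57 − 19.95 = 4.62 percentage points.

4.62 percentage points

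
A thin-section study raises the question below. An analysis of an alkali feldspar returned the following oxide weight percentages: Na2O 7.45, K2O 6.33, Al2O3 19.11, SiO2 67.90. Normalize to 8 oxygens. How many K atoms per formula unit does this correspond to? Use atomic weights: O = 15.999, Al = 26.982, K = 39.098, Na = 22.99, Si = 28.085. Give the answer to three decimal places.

Na2O (M=61.979): mol = 0.12020; Na = 0.24040, O = 0.12020.
K2O (M=94.195): mol = 0.06720; K = 0.13440, O = 0.06720.
Al2O3 (M=101.961): mol = 0.18742; Al = 0.37484, O = 0.56226.
SiO2 (M=60.083): mol = 1.13010; Si = 1.13010, O = 2.26020.
ΣO = 3.00986; factor = 8/ΣO = 2.65793.
K apfu = 0.13440 × 2.65793 = 0.357.

0.357 K apfu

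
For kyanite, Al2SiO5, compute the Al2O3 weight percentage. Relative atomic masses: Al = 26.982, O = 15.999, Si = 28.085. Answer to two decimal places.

Molar mass of Al2SiO5 = 2×26.982 + 1×28.085 + 5×15.999 = 162.044 g/mol.
Each formula unit contains 2 Al, equivalent to 2/2 = 1.0000 mol Al2O3.
M(Al2O3) = 2×26.982 + 3×15.999 = 101.961 g/mol.
Mass of Al2O3 per formula unit = 1.0000 × 101.961 = 101.961 g.
Al2O3 wt% = 101.961 / 162.044 × 100 = 62.92%.

62.92 wt%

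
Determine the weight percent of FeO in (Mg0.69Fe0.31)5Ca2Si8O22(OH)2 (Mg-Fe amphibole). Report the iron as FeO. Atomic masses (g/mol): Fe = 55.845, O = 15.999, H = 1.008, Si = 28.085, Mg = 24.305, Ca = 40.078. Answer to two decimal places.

12.93 wt%

Molar mass of (Mg0.69Fe0.31)5Ca2Si8O22(OH)2 = 3.45×24.305 + 1.55×55.845 + 2×40.078 + 8×28.085 + 24×15.999 + 2×1.008 = 861.240 g/mol.
Each formula unit contains 1.55 Fe, equivalent to 1.55/1 = 1.5500 mol FeO.
M(FeO) = 1×55.845 + 1×15.999 = 71.844 g/mol.
Mass of FeO per formula unit = 1.5500 × 71.844 = 111.358 g.
FeO wt% = 111.358 / 861.240 × 100 = 12.93%.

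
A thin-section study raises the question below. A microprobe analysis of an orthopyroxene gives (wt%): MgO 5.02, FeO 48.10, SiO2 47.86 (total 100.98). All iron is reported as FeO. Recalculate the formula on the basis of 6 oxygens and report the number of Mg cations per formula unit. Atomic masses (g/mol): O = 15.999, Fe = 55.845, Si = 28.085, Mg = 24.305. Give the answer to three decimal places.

MgO (M=40.304): mol = 0.12455; Mg = 0.12455, O = 0.12455.
FeO (M=71.844): mol = 0.66951; Fe = 0.66951, O = 0.66951.
SiO2 (M=60.083): mol = 0.79656; Si = 0.79656, O = 1.59312.
ΣO = 2.38718; factor = 6/ΣO = 2.51343.
Mg apfu = 0.12455 × 2.51343 = 0.313.

0.313 Mg apfu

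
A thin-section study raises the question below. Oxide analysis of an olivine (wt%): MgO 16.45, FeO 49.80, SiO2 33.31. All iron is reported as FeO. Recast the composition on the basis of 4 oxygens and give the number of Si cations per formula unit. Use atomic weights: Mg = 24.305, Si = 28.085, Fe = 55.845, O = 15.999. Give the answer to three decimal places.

1.003 Si apfu

MgO (M=40.304): mol = 0.40815; Mg = 0.40815, O = 0.40815.
FeO (M=71.844): mol = 0.69317; Fe = 0.69317, O = 0.69317.
SiO2 (M=60.083): mol = 0.55440; Si = 0.55440, O = 1.10880.
ΣO = 2.21012; factor = 4/ΣO = 1.80986.
Si apfu = 0.55440 × 1.80986 = 1.003.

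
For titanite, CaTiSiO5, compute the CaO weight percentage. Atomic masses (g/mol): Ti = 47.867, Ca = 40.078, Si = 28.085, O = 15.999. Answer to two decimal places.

M(CaTiSiO5) = 196.025 g/mol; M(CaO) = 56.077 g/mol.
Moles CaO per formula unit = 1 Ca ÷ 1 = 1.0000.
CaO fraction = (1.0000 × 56.077) / 196.025 = 56.077/196.025 = 0.2861.

28.61 wt%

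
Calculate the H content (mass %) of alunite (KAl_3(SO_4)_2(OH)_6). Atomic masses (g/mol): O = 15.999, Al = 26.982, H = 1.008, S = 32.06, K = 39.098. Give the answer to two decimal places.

Molar mass of KAl_3(SO_4)_2(OH)_6: 1·39.098 + 3·26.982 + 2·32.06 + 14·15.999 + 6·1.008 = 414.198 g/mol.
Mass of H per formula unit: 6 × 1.008 = 6.048 g.
Weight fraction H = 6.048 / 414.198 = 0.0146.

1.46 mass %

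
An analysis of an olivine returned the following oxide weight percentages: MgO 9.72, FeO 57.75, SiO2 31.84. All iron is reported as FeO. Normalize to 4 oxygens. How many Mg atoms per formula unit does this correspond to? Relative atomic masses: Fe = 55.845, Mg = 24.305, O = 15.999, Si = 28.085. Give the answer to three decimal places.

MgO: 9.72/40.304 = 0.24117 mol → 0.24117 mol Mg, 0.24117 mol O.
FeO: 57.75/71.844 = 0.80382 mol → 0.80382 mol Fe, 0.80382 mol O.
SiO2: 31.84/60.083 = 0.52993 mol → 0.52993 mol Si, 1.05986 mol O.
Total oxygen = 2.10485 mol. Normalization factor = 4/2.10485 = 1.90037.
Mg per 4 O = 0.24117 × 1.90037 = 0.458.

0.458 Mg apfu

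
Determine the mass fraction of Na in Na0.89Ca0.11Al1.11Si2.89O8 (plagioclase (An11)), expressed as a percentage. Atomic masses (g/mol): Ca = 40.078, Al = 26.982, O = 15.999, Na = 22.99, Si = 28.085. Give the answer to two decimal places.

Molar mass of Na0.89Ca0.11Al1.11Si2.89O8: 0.89·22.99 + 0.11·40.078 + 1.11·26.982 + 2.89·28.085 + 8·15.999 = 263.977 g/mol.
Mass of Na per formula unit: 0.89 × 22.99 = 20.461 g.
Weight fraction Na = 20.461 / 263.977 = 0.0775.

7.75 wt%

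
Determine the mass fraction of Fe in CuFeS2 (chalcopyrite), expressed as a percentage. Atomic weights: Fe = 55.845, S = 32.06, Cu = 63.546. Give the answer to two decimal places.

M(CuFeS2) = 183.511 g/mol.
Fe contributes 1 × 55.845 = 55.845 g per mole.
55.845/183.511 = 0.3043 → 30.43%.

30.43 weight percent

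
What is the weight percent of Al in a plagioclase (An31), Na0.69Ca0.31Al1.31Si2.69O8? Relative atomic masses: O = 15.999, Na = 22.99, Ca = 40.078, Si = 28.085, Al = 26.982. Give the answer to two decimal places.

M(Na0.69Ca0.31Al1.31Si2.69O8) = 267.174 g/mol.
Al contributes 1.31 × 26.982 = 35.346 g per mole.
35.346/267.174 = 0.1323 → 13.23%.

13.23 wt%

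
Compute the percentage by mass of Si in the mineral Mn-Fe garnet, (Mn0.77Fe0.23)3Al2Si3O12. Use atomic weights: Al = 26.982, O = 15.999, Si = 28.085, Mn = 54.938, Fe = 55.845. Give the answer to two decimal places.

Molar mass of (Mn0.77Fe0.23)3Al2Si3O12: 2.31×54.938 + 0.69×55.845 + 2×26.982 + 3×28.085 + 12×15.999 = 495.647 g/mol.
Mass of Si per formula unit: 3 × 28.085 = 84.255 g.
Weight fraction Si = 84.255 / 495.647 = 0.1700.

17.00 weight percent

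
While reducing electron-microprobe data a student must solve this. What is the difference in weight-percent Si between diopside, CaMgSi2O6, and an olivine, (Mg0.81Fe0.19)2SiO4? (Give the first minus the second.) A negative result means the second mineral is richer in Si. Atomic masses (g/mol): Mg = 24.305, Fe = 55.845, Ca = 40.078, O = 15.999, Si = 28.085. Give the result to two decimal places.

7.54 percentage points

First mineral: 56.170 g Si in 216.547 g formula = 25.94 wt% Si.
Second mineral: 28.085 g Si in 152.676 g formula = 18.40 wt% Si.
25.94% − 18.40% gives a difference of 7.54 percentage points.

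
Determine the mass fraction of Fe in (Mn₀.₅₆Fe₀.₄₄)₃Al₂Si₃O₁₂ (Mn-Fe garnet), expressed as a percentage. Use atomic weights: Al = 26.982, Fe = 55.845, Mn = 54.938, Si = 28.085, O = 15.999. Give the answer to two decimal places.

14.86 mass %

Formula mass = 1.68×54.938 + 1.32×55.845 + 2×26.982 + 3×28.085 + 12×15.999 = 496.218 g/mol, of which 73.715 g is Fe.
So Fe makes up 73.715/496.218 = 0.1486 of the mass, i.e. 14.86%.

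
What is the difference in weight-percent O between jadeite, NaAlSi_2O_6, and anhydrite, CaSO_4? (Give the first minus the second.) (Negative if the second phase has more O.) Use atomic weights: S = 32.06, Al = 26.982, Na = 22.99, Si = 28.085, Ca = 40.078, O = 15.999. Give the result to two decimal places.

First mineral: 95.994 g O in 202.136 g formula = 47.49 wt% O.
Second mineral: 63.996 g O in 136.134 g formula = 47.01 wt% O.
47.49% − 47.01% gives a difference of 0.48 percentage points.

0.48 percentage points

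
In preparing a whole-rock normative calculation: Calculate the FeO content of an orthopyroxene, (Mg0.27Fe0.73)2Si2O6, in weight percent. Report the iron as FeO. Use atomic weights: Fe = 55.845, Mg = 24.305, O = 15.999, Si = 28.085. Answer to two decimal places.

Molar mass of (Mg0.27Fe0.73)2Si2O6 = 0.54·24.305 + 1.46·55.845 + 2·28.085 + 6·15.999 = 246.822 g/mol.
Each formula unit contains 1.46 Fe, equivalent to 1.46/1 = 1.4600 mol FeO.
M(FeO) = 1×55.845 + 1×15.999 = 71.844 g/mol.
Mass of FeO per formula unit = 1.4600 × 71.844 = 104.892 g.
FeO wt% = 104.892 / 246.822 × 100 = 42.50%.

42.50 wt%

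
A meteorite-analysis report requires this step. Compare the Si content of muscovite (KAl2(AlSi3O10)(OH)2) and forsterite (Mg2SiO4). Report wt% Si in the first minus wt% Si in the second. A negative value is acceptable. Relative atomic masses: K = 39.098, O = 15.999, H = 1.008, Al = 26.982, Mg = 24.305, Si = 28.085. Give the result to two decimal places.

1.19 percentage points

First mineral: 84.255 g Si in 398.303 g formula = 21.15 wt% Si.
Second mineral: 28.085 g Si in 140.691 g formula = 19.96 wt% Si.
21.15% − 19.96% gives a difference of 1.19 percentage points.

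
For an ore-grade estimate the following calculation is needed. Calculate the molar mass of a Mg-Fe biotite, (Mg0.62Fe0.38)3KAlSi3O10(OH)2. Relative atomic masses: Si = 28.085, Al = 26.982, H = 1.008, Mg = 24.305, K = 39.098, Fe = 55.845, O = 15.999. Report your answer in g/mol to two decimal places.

M = 1.86·24.305 + 1.14·55.845 + 1·39.098 + 1·26.982 + 3·28.085 + 12·15.999 + 2·1.008

453.21 g/mol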